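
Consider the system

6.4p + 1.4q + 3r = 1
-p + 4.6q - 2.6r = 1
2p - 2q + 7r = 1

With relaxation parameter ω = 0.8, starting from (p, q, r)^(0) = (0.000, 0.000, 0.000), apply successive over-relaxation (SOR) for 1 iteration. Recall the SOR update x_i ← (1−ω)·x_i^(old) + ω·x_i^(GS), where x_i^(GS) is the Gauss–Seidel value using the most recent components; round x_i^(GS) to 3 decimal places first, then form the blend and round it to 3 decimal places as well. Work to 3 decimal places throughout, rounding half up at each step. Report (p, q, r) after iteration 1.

(0.125, 0.196, 0.130)

Iteration 1:
  p: GS value = (1 - (1.4)·0.000 - (3)·0.000) / (6.4) = 0.156;  p ← (1−ω)·0.000 + ω·0.156 = 0.125
  q: GS value = (1 - (-1)·0.125 - (-2.6)·0.000) / (4.6) = 0.245;  q ← (1−ω)·0.000 + ω·0.245 = 0.196
  r: GS value = (1 - (2)·0.125 - (-2)·0.196) / (7) = 0.163;  r ← (1−ω)·0.000 + ω·0.163 = 0.130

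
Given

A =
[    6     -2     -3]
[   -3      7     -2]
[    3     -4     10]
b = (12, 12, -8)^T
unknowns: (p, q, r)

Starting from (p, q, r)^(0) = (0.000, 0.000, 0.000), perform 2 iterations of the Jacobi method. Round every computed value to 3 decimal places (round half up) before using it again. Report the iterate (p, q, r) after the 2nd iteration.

(2.171, 2.343, -0.714)

Iteration 1:
  p = (12 - (-2)·0.000 - (-3)·0.000) / (6) = 2.000
  q = (12 - (-3)·0.000 - (-2)·0.000) / (7) = 1.714
  r = (-8 - (3)·0.000 - (-4)·0.000) / (10) = -0.800
Iteration 2:
  p = (12 - (-2)·1.714 - (-3)·-0.800) / (6) = 2.171
  q = (12 - (-3)·2.000 - (-2)·-0.800) / (7) = 2.343
  r = (-8 - (3)·2.000 - (-4)·1.714) / (10) = -0.714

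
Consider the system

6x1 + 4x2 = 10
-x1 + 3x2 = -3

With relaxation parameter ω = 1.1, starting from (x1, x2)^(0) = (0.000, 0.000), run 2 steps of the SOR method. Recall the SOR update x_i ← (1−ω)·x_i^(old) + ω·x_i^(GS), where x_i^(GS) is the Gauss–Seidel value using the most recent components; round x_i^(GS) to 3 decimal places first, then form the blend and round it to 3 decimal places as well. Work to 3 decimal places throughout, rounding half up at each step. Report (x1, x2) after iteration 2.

Iteration 1:
  x1: GS value = (10 - (4)·0.000) / (6) = 1.667;  x1 ← (1−ω)·0.000 + ω·1.667 = 1.834
  x2: GS value = (-3 - (-1)·1.834) / (3) = -0.389;  x2 ← (1−ω)·0.000 + ω·-0.389 = -0.428
Iteration 2:
  x1: GS value = (10 - (4)·-0.428) / (6) = 1.952;  x1 ← (1−ω)·1.834 + ω·1.952 = 1.964
  x2: GS value = (-3 - (-1)·1.964) / (3) = -0.345;  x2 ← (1−ω)·-0.428 + ω·-0.345 = -0.337

(1.964, -0.337)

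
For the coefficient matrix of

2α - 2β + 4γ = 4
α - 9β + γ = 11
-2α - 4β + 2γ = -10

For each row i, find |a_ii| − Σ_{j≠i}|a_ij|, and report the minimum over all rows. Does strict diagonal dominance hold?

-4

row 1: |2| − (2+4) = -4
row 2: |-9| − (1+1) = 7
row 3: |2| − (2+4) = -4
minimum over rows = -4 → not strictly diagonally dominant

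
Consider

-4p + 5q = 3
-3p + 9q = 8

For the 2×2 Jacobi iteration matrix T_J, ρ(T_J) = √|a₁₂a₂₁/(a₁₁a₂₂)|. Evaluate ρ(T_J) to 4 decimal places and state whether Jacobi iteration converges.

0.6455

a₁₂a₂₁/(a₁₁a₂₂) = (5)·(-3) / ((-4)·(9)) = 0.416667
ρ = √|0.416667| = √0.416667 = 0.6455
ρ < 1, so Jacobi converges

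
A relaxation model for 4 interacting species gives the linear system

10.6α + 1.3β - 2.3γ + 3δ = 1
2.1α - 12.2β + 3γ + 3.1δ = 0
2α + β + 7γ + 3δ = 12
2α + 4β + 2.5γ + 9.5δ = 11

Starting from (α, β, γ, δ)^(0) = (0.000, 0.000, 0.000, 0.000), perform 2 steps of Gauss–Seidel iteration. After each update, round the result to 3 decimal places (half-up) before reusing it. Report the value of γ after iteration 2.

Iteration 1:
  α = (1 - (1.3)·0.000 - (-2.3)·0.000 - (3)·0.000) / (10.6) = 0.094
  β = (0 - (2.1)·0.094 - (3)·0.000 - (3.1)·0.000) / (-12.2) = 0.016
  γ = (12 - (2)·0.094 - (1)·0.016 - (3)·0.000) / (7) = 1.685
  δ = (11 - (2)·0.094 - (4)·0.016 - (2.5)·1.685) / (9.5) = 0.688
Iteration 2:
  α = (1 - (1.3)·0.016 - (-2.3)·1.685 - (3)·0.688) / (10.6) = 0.263
  β = (0 - (2.1)·0.263 - (3)·1.685 - (3.1)·0.688) / (-12.2) = 0.634
  γ = (12 - (2)·0.263 - (1)·0.634 - (3)·0.688) / (7) = 1.254
  δ = (11 - (2)·0.263 - (4)·0.634 - (2.5)·1.254) / (9.5) = 0.506

1.254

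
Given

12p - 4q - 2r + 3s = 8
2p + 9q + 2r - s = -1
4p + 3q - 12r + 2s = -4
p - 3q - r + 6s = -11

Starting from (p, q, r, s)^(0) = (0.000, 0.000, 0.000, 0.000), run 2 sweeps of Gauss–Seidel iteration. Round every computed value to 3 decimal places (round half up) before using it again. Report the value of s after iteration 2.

Iteration 1:
  p = (8 - (-4)·0.000 - (-2)·0.000 - (3)·0.000) / (12) = 0.667
  q = (-1 - (2)·0.667 - (2)·0.000 - (-1)·0.000) / (9) = -0.259
  r = (-4 - (4)·0.667 - (3)·-0.259 - (2)·0.000) / (-12) = 0.491
  s = (-11 - (1)·0.667 - (-3)·-0.259 - (-1)·0.491) / (6) = -1.992
Iteration 2:
  p = (8 - (-4)·-0.259 - (-2)·0.491 - (3)·-1.992) / (12) = 1.160
  q = (-1 - (2)·1.160 - (2)·0.491 - (-1)·-1.992) / (9) = -0.699
  r = (-4 - (4)·1.160 - (3)·-0.699 - (2)·-1.992) / (-12) = 0.213
  s = (-11 - (1)·1.160 - (-3)·-0.699 - (-1)·0.213) / (6) = -2.341

-2.341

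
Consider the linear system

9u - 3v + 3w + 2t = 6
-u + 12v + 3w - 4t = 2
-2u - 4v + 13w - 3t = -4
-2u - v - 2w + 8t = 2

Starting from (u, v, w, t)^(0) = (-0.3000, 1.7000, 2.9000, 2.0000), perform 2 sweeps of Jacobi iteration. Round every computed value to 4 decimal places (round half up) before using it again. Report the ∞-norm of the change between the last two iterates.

Iteration 1:
  u = (6 - (-3)·1.7000 - (3)·2.9000 - (2)·2.0000) / (9) = -0.1778
  v = (2 - (-1)·-0.3000 - (3)·2.9000 - (-4)·2.0000) / (12) = 0.0833
  w = (-4 - (-2)·-0.3000 - (-4)·1.7000 - (-3)·2.0000) / (13) = 0.6308
  t = (2 - (-2)·-0.3000 - (-1)·1.7000 - (-2)·2.9000) / (8) = 1.1125
Iteration 2:
  u = (6 - (-3)·0.0833 - (3)·0.6308 - (2)·1.1125) / (9) = 0.2369
  v = (2 - (-1)·-0.1778 - (3)·0.6308 - (-4)·1.1125) / (12) = 0.3650
  w = (-4 - (-2)·-0.1778 - (-4)·0.0833 - (-3)·1.1125) / (13) = -0.0527
  t = (2 - (-2)·-0.1778 - (-1)·0.0833 - (-2)·0.6308) / (8) = 0.3737
Change: (0.4147, 0.2817, -0.6835, -0.7388) → max |·| = 0.7388

0.7388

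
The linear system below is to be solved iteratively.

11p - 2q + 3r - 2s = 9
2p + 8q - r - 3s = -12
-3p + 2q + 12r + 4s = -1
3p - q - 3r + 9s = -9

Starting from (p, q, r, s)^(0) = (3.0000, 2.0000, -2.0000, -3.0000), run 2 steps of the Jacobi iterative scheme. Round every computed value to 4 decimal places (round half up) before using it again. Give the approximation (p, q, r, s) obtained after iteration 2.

Iteration 1:
  p = (9 - (-2)·2.0000 - (3)·-2.0000 - (-2)·-3.0000) / (11) = 1.1818
  q = (-12 - (2)·3.0000 - (-1)·-2.0000 - (-3)·-3.0000) / (8) = -3.6250
  r = (-1 - (-3)·3.0000 - (2)·2.0000 - (4)·-3.0000) / (12) = 1.3333
  s = (-9 - (3)·3.0000 - (-1)·2.0000 - (-3)·-2.0000) / (9) = -2.4444
Iteration 2:
  p = (9 - (-2)·-3.6250 - (3)·1.3333 - (-2)·-2.4444) / (11) = -0.6490
  q = (-12 - (2)·1.1818 - (-1)·1.3333 - (-3)·-2.4444) / (8) = -2.5454
  r = (-1 - (-3)·1.1818 - (2)·-3.6250 - (4)·-2.4444) / (12) = 1.6311
  s = (-9 - (3)·1.1818 - (-1)·-3.6250 - (-3)·1.3333) / (9) = -1.3523

(-0.6490, -2.5454, 1.6311, -1.3523)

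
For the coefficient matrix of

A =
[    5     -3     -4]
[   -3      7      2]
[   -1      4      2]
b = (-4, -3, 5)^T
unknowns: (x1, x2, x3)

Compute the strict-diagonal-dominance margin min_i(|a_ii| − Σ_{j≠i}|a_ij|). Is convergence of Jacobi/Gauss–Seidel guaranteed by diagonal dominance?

-3

row 1: |5| − (3+4) = -2
row 2: |7| − (3+2) = 2
row 3: |2| − (1+4) = -3
minimum over rows = -3 → not strictly diagonally dominant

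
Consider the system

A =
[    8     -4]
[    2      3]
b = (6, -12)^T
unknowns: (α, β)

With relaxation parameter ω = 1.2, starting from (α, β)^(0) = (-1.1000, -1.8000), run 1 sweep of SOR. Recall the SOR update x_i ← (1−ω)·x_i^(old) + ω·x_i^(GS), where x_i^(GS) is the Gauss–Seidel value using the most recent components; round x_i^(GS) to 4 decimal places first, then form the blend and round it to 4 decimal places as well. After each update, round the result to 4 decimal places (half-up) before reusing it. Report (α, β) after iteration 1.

Iteration 1:
  α: GS value = (6 - (-4)·-1.8000) / (8) = -0.1500;  α ← (1−ω)·-1.1000 + ω·-0.1500 = 0.0400
  β: GS value = (-12 - (2)·0.0400) / (3) = -4.0267;  β ← (1−ω)·-1.8000 + ω·-4.0267 = -4.4720

(0.0400, -4.4720)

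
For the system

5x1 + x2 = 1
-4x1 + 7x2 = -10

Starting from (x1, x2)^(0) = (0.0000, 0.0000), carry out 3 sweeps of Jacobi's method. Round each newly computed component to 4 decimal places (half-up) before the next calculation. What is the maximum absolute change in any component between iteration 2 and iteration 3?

0.1633

Iteration 1:
  x1 = (1 - (1)·0.0000) / (5) = 0.2000
  x2 = (-10 - (-4)·0.0000) / (7) = -1.4286
Iteration 2:
  x1 = (1 - (1)·-1.4286) / (5) = 0.4857
  x2 = (-10 - (-4)·0.2000) / (7) = -1.3143
Iteration 3:
  x1 = (1 - (1)·-1.3143) / (5) = 0.4629
  x2 = (-10 - (-4)·0.4857) / (7) = -1.1510
Change: (-0.0228, 0.1633) → max |·| = 0.1633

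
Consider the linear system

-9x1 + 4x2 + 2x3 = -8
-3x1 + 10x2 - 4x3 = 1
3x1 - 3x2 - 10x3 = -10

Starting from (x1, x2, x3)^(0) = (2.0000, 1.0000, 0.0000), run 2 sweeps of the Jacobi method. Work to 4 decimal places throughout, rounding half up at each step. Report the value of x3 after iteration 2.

1.1900

Iteration 1:
  x1 = (-8 - (4)·1.0000 - (2)·0.0000) / (-9) = 1.3333
  x2 = (1 - (-3)·2.0000 - (-4)·0.0000) / (10) = 0.7000
  x3 = (-10 - (3)·2.0000 - (-3)·1.0000) / (-10) = 1.3000
Iteration 2:
  x1 = (-8 - (4)·0.7000 - (2)·1.3000) / (-9) = 1.4889
  x2 = (1 - (-3)·1.3333 - (-4)·1.3000) / (10) = 1.0200
  x3 = (-10 - (3)·1.3333 - (-3)·0.7000) / (-10) = 1.1900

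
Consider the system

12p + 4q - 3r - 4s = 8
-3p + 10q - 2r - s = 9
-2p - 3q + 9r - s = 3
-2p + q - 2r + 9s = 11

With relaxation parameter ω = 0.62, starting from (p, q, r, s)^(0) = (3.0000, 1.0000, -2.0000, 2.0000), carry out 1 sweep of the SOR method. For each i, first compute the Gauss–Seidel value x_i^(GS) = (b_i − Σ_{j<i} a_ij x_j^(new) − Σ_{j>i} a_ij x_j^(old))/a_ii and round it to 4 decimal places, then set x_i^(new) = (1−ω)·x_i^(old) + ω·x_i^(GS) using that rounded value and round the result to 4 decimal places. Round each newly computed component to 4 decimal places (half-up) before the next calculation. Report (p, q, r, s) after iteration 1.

(1.4500, 1.0837, 0.0082, 1.6441)

Iteration 1:
  p: GS value = (8 - (4)·1.0000 - (-3)·-2.0000 - (-4)·2.0000) / (12) = 0.5000;  p ← (1−ω)·3.0000 + ω·0.5000 = 1.4500
  q: GS value = (9 - (-3)·1.4500 - (-2)·-2.0000 - (-1)·2.0000) / (10) = 1.1350;  q ← (1−ω)·1.0000 + ω·1.1350 = 1.0837
  r: GS value = (3 - (-2)·1.4500 - (-3)·1.0837 - (-1)·2.0000) / (9) = 1.2390;  r ← (1−ω)·-2.0000 + ω·1.2390 = 0.0082
  s: GS value = (11 - (-2)·1.4500 - (1)·1.0837 - (-2)·0.0082) / (9) = 1.4259;  s ← (1−ω)·2.0000 + ω·1.4259 = 1.6441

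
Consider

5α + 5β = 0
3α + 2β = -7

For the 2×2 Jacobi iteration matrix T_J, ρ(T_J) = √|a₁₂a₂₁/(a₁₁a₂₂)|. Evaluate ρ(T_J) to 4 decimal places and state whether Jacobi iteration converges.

1.2247

a₁₂a₂₁/(a₁₁a₂₂) = (5)·(3) / ((5)·(2)) = 1.500000
ρ = √|1.500000| = √1.500000 = 1.2247
ρ > 1, so Jacobi diverges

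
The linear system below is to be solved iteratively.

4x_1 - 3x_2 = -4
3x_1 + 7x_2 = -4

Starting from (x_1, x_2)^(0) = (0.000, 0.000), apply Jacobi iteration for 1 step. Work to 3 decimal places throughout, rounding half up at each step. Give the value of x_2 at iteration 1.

Iteration 1:
  x_1 = (-4 - (-3)·0.000) / (4) = -1.000
  x_2 = (-4 - (3)·0.000) / (7) = -0.571

-0.571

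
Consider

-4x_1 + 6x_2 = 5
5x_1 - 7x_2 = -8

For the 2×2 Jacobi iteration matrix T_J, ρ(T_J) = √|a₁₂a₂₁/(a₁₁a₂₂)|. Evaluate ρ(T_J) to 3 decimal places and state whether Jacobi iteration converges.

1.035

a₁₂a₂₁/(a₁₁a₂₂) = (6)·(5) / ((-4)·(-7)) = 1.071429
ρ = √|1.071429| = √1.071429 = 1.035
ρ > 1, so Jacobi diverges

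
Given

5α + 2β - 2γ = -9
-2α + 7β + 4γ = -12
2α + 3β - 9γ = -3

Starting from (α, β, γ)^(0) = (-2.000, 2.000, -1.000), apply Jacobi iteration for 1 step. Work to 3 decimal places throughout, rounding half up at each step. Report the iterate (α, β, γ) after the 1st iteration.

(-3.000, -1.714, 0.556)

Iteration 1:
  α = (-9 - (2)·2.000 - (-2)·-1.000) / (5) = -3.000
  β = (-12 - (-2)·-2.000 - (4)·-1.000) / (7) = -1.714
  γ = (-3 - (2)·-2.000 - (3)·2.000) / (-9) = 0.556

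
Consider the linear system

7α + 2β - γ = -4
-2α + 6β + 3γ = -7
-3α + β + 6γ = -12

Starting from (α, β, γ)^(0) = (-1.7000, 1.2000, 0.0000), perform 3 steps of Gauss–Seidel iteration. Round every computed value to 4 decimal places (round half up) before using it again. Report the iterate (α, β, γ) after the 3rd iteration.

(-0.8235, -0.3425, -2.3547)

Iteration 1:
  α = (-4 - (2)·1.2000 - (-1)·0.0000) / (7) = -0.9143
  β = (-7 - (-2)·-0.9143 - (3)·0.0000) / (6) = -1.4714
  γ = (-12 - (-3)·-0.9143 - (1)·-1.4714) / (6) = -2.2119
Iteration 2:
  α = (-4 - (2)·-1.4714 - (-1)·-2.2119) / (7) = -0.4670
  β = (-7 - (-2)·-0.4670 - (3)·-2.2119) / (6) = -0.2164
  γ = (-12 - (-3)·-0.4670 - (1)·-0.2164) / (6) = -2.1974
Iteration 3:
  α = (-4 - (2)·-0.2164 - (-1)·-2.1974) / (7) = -0.8235
  β = (-7 - (-2)·-0.8235 - (3)·-2.1974) / (6) = -0.3425
  γ = (-12 - (-3)·-0.8235 - (1)·-0.3425) / (6) = -2.3547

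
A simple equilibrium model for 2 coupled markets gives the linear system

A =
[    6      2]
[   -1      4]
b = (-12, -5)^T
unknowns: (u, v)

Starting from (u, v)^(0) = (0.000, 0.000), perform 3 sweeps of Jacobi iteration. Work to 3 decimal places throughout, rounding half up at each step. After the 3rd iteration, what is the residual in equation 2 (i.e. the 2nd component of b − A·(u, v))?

0.167

Iteration 1:
  u = (-12 - (2)·0.000) / (6) = -2.000
  v = (-5 - (-1)·0.000) / (4) = -1.250
Iteration 2:
  u = (-12 - (2)·-1.250) / (6) = -1.583
  v = (-5 - (-1)·-2.000) / (4) = -1.750
Iteration 3:
  u = (-12 - (2)·-1.750) / (6) = -1.417
  v = (-5 - (-1)·-1.583) / (4) = -1.646
Residual b − A·x = (-0.206, 0.167)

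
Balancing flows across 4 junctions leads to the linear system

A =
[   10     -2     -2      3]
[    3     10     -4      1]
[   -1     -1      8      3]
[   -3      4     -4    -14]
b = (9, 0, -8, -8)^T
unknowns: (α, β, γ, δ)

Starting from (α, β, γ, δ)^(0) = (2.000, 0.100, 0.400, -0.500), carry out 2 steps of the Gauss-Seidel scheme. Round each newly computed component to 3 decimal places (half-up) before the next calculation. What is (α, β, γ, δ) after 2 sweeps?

Iteration 1:
  α = (9 - (-2)·0.100 - (-2)·0.400 - (3)·-0.500) / (10) = 1.150
  β = (0 - (3)·1.150 - (-4)·0.400 - (1)·-0.500) / (10) = -0.135
  γ = (-8 - (-1)·1.150 - (-1)·-0.135 - (3)·-0.500) / (8) = -0.686
  δ = (-8 - (-3)·1.150 - (4)·-0.135 - (-4)·-0.686) / (-14) = 0.482
Iteration 2:
  α = (9 - (-2)·-0.135 - (-2)·-0.686 - (3)·0.482) / (10) = 0.591
  β = (0 - (3)·0.591 - (-4)·-0.686 - (1)·0.482) / (10) = -0.500
  γ = (-8 - (-1)·0.591 - (-1)·-0.500 - (3)·0.482) / (8) = -1.169
  δ = (-8 - (-3)·0.591 - (4)·-0.500 - (-4)·-1.169) / (-14) = 0.636

(0.591, -0.500, -1.169, 0.636)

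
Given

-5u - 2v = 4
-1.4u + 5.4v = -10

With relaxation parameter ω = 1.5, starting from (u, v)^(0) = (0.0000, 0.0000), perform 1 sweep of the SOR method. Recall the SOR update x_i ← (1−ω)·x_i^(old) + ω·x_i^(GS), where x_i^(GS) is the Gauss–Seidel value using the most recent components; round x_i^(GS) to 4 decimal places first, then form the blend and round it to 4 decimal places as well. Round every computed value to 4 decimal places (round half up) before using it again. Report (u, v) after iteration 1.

(-1.2000, -3.2445)

Iteration 1:
  u: GS value = (4 - (-2)·0.0000) / (-5) = -0.8000;  u ← (1−ω)·0.0000 + ω·-0.8000 = -1.2000
  v: GS value = (-10 - (-1.4)·-1.2000) / (5.4) = -2.1630;  v ← (1−ω)·0.0000 + ω·-2.1630 = -3.2445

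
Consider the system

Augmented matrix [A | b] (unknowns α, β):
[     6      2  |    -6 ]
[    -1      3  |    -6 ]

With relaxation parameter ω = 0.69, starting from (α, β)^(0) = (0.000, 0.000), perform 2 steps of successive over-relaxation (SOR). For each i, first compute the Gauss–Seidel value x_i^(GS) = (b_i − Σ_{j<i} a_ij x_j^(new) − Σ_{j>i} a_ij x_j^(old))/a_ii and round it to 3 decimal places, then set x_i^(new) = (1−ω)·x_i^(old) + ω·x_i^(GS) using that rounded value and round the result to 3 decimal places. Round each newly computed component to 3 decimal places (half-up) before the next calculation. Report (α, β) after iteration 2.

(-0.550, -1.983)

Iteration 1:
  α: GS value = (-6 - (2)·0.000) / (6) = -1.000;  α ← (1−ω)·0.000 + ω·-1.000 = -0.690
  β: GS value = (-6 - (-1)·-0.690) / (3) = -2.230;  β ← (1−ω)·0.000 + ω·-2.230 = -1.539
Iteration 2:
  α: GS value = (-6 - (2)·-1.539) / (6) = -0.487;  α ← (1−ω)·-0.690 + ω·-0.487 = -0.550
  β: GS value = (-6 - (-1)·-0.550) / (3) = -2.183;  β ← (1−ω)·-1.539 + ω·-2.183 = -1.983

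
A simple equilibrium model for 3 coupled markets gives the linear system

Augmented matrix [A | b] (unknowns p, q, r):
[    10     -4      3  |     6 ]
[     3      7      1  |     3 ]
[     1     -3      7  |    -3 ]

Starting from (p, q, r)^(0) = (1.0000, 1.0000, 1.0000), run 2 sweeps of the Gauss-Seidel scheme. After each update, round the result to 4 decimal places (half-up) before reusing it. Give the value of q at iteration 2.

Iteration 1:
  p = (6 - (-4)·1.0000 - (3)·1.0000) / (10) = 0.7000
  q = (3 - (3)·0.7000 - (1)·1.0000) / (7) = -0.0143
  r = (-3 - (1)·0.7000 - (-3)·-0.0143) / (7) = -0.5347
Iteration 2:
  p = (6 - (-4)·-0.0143 - (3)·-0.5347) / (10) = 0.7547
  q = (3 - (3)·0.7547 - (1)·-0.5347) / (7) = 0.1815
  r = (-3 - (1)·0.7547 - (-3)·0.1815) / (7) = -0.4586

0.1815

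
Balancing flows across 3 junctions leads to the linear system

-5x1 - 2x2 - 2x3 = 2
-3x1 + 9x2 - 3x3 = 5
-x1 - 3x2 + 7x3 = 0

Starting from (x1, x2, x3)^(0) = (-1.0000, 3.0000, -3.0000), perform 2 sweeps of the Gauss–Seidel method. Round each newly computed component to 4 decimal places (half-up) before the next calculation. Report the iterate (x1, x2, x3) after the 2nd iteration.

Iteration 1:
  x1 = (2 - (-2)·3.0000 - (-2)·-3.0000) / (-5) = -0.4000
  x2 = (5 - (-3)·-0.4000 - (-3)·-3.0000) / (9) = -0.5778
  x3 = (0 - (-1)·-0.4000 - (-3)·-0.5778) / (7) = -0.3048
Iteration 2:
  x1 = (2 - (-2)·-0.5778 - (-2)·-0.3048) / (-5) = -0.0470
  x2 = (5 - (-3)·-0.0470 - (-3)·-0.3048) / (9) = 0.4383
  x3 = (0 - (-1)·-0.0470 - (-3)·0.4383) / (7) = 0.1811

(-0.0470, 0.4383, 0.1811)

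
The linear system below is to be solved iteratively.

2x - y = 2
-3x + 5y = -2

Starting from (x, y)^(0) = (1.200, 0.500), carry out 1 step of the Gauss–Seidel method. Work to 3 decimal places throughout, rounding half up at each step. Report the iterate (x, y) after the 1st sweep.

Iteration 1:
  x = (2 - (-1)·0.500) / (2) = 1.250
  y = (-2 - (-3)·1.250) / (5) = 0.350

(1.250, 0.350)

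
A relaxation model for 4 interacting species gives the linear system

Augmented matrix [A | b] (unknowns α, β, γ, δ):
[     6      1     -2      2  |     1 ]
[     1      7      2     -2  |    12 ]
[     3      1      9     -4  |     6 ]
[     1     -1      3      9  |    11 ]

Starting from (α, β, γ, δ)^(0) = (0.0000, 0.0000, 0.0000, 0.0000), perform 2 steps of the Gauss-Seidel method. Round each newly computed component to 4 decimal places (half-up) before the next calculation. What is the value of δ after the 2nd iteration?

Iteration 1:
  α = (1 - (1)·0.0000 - (-2)·0.0000 - (2)·0.0000) / (6) = 0.1667
  β = (12 - (1)·0.1667 - (2)·0.0000 - (-2)·0.0000) / (7) = 1.6905
  γ = (6 - (3)·0.1667 - (1)·1.6905 - (-4)·0.0000) / (9) = 0.4233
  δ = (11 - (1)·0.1667 - (-1)·1.6905 - (3)·0.4233) / (9) = 1.2504
Iteration 2:
  α = (1 - (1)·1.6905 - (-2)·0.4233 - (2)·1.2504) / (6) = -0.3908
  β = (12 - (1)·-0.3908 - (2)·0.4233 - (-2)·1.2504) / (7) = 2.0064
  γ = (6 - (3)·-0.3908 - (1)·2.0064 - (-4)·1.2504) / (9) = 1.1297
  δ = (11 - (1)·-0.3908 - (-1)·2.0064 - (3)·1.1297) / (9) = 1.1120

1.1120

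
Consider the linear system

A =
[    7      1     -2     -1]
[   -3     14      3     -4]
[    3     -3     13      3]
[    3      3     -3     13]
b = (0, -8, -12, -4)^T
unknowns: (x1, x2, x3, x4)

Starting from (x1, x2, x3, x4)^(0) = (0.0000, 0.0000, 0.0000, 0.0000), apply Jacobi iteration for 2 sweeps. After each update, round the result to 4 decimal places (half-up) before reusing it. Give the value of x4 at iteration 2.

-0.3889

Iteration 1:
  x1 = (0 - (1)·0.0000 - (-2)·0.0000 - (-1)·0.0000) / (7) = 0.0000
  x2 = (-8 - (-3)·0.0000 - (3)·0.0000 - (-4)·0.0000) / (14) = -0.5714
  x3 = (-12 - (3)·0.0000 - (-3)·0.0000 - (3)·0.0000) / (13) = -0.9231
  x4 = (-4 - (3)·0.0000 - (3)·0.0000 - (-3)·0.0000) / (13) = -0.3077
Iteration 2:
  x1 = (0 - (1)·-0.5714 - (-2)·-0.9231 - (-1)·-0.3077) / (7) = -0.2261
  x2 = (-8 - (-3)·0.0000 - (3)·-0.9231 - (-4)·-0.3077) / (14) = -0.4615
  x3 = (-12 - (3)·0.0000 - (-3)·-0.5714 - (3)·-0.3077) / (13) = -0.9839
  x4 = (-4 - (3)·0.0000 - (3)·-0.5714 - (-3)·-0.9231) / (13) = -0.3889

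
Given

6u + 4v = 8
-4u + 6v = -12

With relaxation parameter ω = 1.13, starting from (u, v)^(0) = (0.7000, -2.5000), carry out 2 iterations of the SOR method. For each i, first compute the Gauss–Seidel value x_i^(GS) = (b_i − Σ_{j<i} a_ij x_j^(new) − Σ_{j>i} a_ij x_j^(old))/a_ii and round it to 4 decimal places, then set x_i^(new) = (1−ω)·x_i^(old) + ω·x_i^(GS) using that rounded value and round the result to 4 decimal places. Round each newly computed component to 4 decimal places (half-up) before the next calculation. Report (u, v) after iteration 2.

(0.6633, -1.8318)

Iteration 1:
  u: GS value = (8 - (4)·-2.5000) / (6) = 3.0000;  u ← (1−ω)·0.7000 + ω·3.0000 = 3.2990
  v: GS value = (-12 - (-4)·3.2990) / (6) = 0.1993;  v ← (1−ω)·-2.5000 + ω·0.1993 = 0.5502
Iteration 2:
  u: GS value = (8 - (4)·0.5502) / (6) = 0.9665;  u ← (1−ω)·3.2990 + ω·0.9665 = 0.6633
  v: GS value = (-12 - (-4)·0.6633) / (6) = -1.5578;  v ← (1−ω)·0.5502 + ω·-1.5578 = -1.8318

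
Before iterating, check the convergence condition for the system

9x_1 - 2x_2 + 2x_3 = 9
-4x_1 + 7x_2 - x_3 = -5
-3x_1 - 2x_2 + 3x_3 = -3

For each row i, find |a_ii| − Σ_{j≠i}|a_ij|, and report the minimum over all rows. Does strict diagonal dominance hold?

-2

row 1: |9| − (2+2) = 5
row 2: |7| − (4+1) = 2
row 3: |3| − (3+2) = -2
minimum over rows = -2 → not strictly diagonally dominant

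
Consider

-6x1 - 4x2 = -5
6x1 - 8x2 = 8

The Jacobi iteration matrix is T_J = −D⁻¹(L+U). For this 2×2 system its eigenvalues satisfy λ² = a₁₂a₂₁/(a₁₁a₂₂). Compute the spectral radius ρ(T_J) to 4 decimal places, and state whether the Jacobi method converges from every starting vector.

0.7071

a₁₂a₂₁/(a₁₁a₂₂) = (-4)·(6) / ((-6)·(-8)) = -0.500000
ρ = √|-0.500000| = √0.500000 = 0.7071
ρ < 1, so Jacobi converges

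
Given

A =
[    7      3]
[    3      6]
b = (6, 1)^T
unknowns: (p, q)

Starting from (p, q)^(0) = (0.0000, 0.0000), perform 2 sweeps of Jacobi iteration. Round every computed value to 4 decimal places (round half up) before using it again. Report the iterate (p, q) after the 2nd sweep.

Iteration 1:
  p = (6 - (3)·0.0000) / (7) = 0.8571
  q = (1 - (3)·0.0000) / (6) = 0.1667
Iteration 2:
  p = (6 - (3)·0.1667) / (7) = 0.7857
  q = (1 - (3)·0.8571) / (6) = -0.2619

(0.7857, -0.2619)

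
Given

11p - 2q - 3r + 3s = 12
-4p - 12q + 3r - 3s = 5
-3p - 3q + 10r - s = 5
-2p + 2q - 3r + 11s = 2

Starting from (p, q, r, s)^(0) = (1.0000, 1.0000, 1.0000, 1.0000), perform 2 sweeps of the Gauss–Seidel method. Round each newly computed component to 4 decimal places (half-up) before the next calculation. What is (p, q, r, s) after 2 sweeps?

Iteration 1:
  p = (12 - (-2)·1.0000 - (-3)·1.0000 - (3)·1.0000) / (11) = 1.2727
  q = (5 - (-4)·1.2727 - (3)·1.0000 - (-3)·1.0000) / (-12) = -0.8409
  r = (5 - (-3)·1.2727 - (-3)·-0.8409 - (-1)·1.0000) / (10) = 0.7295
  s = (2 - (-2)·1.2727 - (2)·-0.8409 - (-3)·0.7295) / (11) = 0.7651
Iteration 2:
  p = (12 - (-2)·-0.8409 - (-3)·0.7295 - (3)·0.7651) / (11) = 0.9283
  q = (5 - (-4)·0.9283 - (3)·0.7295 - (-3)·0.7651) / (-12) = -0.7350
  r = (5 - (-3)·0.9283 - (-3)·-0.7350 - (-1)·0.7651) / (10) = 0.6345
  s = (2 - (-2)·0.9283 - (2)·-0.7350 - (-3)·0.6345) / (11) = 0.6573

(0.9283, -0.7350, 0.6345, 0.6573)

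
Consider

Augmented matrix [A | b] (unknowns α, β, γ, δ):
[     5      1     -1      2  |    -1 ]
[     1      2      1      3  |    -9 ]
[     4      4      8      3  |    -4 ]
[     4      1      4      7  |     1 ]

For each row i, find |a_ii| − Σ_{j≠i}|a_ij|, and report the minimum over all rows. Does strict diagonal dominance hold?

row 1: |5| − (1+1+2) = 1
row 2: |2| − (1+1+3) = -3
row 3: |8| − (4+4+3) = -3
row 4: |7| − (4+1+4) = -2
minimum over rows = -3 → not strictly diagonally dominant

-3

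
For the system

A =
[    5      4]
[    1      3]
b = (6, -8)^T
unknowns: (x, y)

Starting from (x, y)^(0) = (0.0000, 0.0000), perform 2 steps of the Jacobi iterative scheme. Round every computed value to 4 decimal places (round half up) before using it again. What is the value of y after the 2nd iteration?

-3.0667

Iteration 1:
  x = (6 - (4)·0.0000) / (5) = 1.2000
  y = (-8 - (1)·0.0000) / (3) = -2.6667
Iteration 2:
  x = (6 - (4)·-2.6667) / (5) = 3.3334
  y = (-8 - (1)·1.2000) / (3) = -3.0667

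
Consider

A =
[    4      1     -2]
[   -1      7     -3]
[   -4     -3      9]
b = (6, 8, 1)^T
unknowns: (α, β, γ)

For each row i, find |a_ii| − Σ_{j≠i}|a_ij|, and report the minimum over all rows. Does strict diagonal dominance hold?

1

row 1: |4| − (1+2) = 1
row 2: |7| − (1+3) = 3
row 3: |9| − (4+3) = 2
minimum over rows = 1 → strictly diagonally dominant (convergence guaranteed)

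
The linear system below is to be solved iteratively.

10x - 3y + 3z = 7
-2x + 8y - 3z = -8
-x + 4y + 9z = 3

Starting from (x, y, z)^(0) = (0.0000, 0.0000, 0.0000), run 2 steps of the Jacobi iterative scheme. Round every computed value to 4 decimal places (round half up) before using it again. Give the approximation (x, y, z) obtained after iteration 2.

Iteration 1:
  x = (7 - (-3)·0.0000 - (3)·0.0000) / (10) = 0.7000
  y = (-8 - (-2)·0.0000 - (-3)·0.0000) / (8) = -1.0000
  z = (3 - (-1)·0.0000 - (4)·0.0000) / (9) = 0.3333
Iteration 2:
  x = (7 - (-3)·-1.0000 - (3)·0.3333) / (10) = 0.3000
  y = (-8 - (-2)·0.7000 - (-3)·0.3333) / (8) = -0.7000
  z = (3 - (-1)·0.7000 - (4)·-1.0000) / (9) = 0.8556

(0.3000, -0.7000, 0.8556)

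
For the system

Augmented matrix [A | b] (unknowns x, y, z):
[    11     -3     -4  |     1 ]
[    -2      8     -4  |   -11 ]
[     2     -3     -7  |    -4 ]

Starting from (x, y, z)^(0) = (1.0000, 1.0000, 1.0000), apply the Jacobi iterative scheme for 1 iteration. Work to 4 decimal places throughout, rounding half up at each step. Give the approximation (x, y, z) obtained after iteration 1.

(0.7273, -0.6250, 0.4286)

Iteration 1:
  x = (1 - (-3)·1.0000 - (-4)·1.0000) / (11) = 0.7273
  y = (-11 - (-2)·1.0000 - (-4)·1.0000) / (8) = -0.6250
  z = (-4 - (2)·1.0000 - (-3)·1.0000) / (-7) = 0.4286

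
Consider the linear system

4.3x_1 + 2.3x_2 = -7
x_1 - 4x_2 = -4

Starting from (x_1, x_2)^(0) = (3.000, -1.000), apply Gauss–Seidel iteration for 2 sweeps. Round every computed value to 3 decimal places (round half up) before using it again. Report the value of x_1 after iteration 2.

Iteration 1:
  x_1 = (-7 - (2.3)·-1.000) / (4.3) = -1.093
  x_2 = (-4 - (1)·-1.093) / (-4) = 0.727
Iteration 2:
  x_1 = (-7 - (2.3)·0.727) / (4.3) = -2.017
  x_2 = (-4 - (1)·-2.017) / (-4) = 0.496

-2.017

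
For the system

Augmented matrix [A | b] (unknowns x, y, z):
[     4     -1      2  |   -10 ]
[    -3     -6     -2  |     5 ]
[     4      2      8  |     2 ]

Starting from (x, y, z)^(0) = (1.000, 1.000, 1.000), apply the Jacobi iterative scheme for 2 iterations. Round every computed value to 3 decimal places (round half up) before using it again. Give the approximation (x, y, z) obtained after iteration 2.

Iteration 1:
  x = (-10 - (-1)·1.000 - (2)·1.000) / (4) = -2.750
  y = (5 - (-3)·1.000 - (-2)·1.000) / (-6) = -1.667
  z = (2 - (4)·1.000 - (2)·1.000) / (8) = -0.500
Iteration 2:
  x = (-10 - (-1)·-1.667 - (2)·-0.500) / (4) = -2.667
  y = (5 - (-3)·-2.750 - (-2)·-0.500) / (-6) = 0.708
  z = (2 - (4)·-2.750 - (2)·-1.667) / (8) = 2.042

(-2.667, 0.708, 2.042)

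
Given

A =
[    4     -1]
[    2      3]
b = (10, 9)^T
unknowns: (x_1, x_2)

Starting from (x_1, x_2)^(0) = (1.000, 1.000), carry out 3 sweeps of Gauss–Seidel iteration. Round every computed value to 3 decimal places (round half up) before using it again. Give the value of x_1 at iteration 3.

Iteration 1:
  x_1 = (10 - (-1)·1.000) / (4) = 2.750
  x_2 = (9 - (2)·2.750) / (3) = 1.167
Iteration 2:
  x_1 = (10 - (-1)·1.167) / (4) = 2.792
  x_2 = (9 - (2)·2.792) / (3) = 1.139
Iteration 3:
  x_1 = (10 - (-1)·1.139) / (4) = 2.785
  x_2 = (9 - (2)·2.785) / (3) = 1.143

2.785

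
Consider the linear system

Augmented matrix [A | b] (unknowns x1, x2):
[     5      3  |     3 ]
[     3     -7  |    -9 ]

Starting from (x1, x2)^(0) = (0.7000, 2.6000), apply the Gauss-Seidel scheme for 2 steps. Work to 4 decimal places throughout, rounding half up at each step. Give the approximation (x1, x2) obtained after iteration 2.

(0.0754, 1.3180)

Iteration 1:
  x1 = (3 - (3)·2.6000) / (5) = -0.9600
  x2 = (-9 - (3)·-0.9600) / (-7) = 0.8743
Iteration 2:
  x1 = (3 - (3)·0.8743) / (5) = 0.0754
  x2 = (-9 - (3)·0.0754) / (-7) = 1.3180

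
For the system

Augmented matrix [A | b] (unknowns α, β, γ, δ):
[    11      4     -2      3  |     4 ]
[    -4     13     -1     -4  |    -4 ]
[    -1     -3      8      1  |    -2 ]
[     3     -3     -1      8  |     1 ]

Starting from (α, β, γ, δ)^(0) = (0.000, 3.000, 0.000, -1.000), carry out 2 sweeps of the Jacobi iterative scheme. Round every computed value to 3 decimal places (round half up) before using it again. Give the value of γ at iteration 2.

Iteration 1:
  α = (4 - (4)·3.000 - (-2)·0.000 - (3)·-1.000) / (11) = -0.455
  β = (-4 - (-4)·0.000 - (-1)·0.000 - (-4)·-1.000) / (13) = -0.615
  γ = (-2 - (-1)·0.000 - (-3)·3.000 - (1)·-1.000) / (8) = 1.000
  δ = (1 - (3)·0.000 - (-3)·3.000 - (-1)·0.000) / (8) = 1.250
Iteration 2:
  α = (4 - (4)·-0.615 - (-2)·1.000 - (3)·1.250) / (11) = 0.428
  β = (-4 - (-4)·-0.455 - (-1)·1.000 - (-4)·1.250) / (13) = 0.014
  γ = (-2 - (-1)·-0.455 - (-3)·-0.615 - (1)·1.250) / (8) = -0.694
  δ = (1 - (3)·-0.455 - (-3)·-0.615 - (-1)·1.000) / (8) = 0.190

-0.694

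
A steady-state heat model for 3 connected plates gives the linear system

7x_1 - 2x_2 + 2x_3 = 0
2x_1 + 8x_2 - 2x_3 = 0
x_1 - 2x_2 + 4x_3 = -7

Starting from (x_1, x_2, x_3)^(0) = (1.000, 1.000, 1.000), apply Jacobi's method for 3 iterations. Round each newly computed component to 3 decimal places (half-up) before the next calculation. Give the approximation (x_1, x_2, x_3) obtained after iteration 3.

Iteration 1:
  x_1 = (0 - (-2)·1.000 - (2)·1.000) / (7) = 0.000
  x_2 = (0 - (2)·1.000 - (-2)·1.000) / (8) = 0.000
  x_3 = (-7 - (1)·1.000 - (-2)·1.000) / (4) = -1.500
Iteration 2:
  x_1 = (0 - (-2)·0.000 - (2)·-1.500) / (7) = 0.429
  x_2 = (0 - (2)·0.000 - (-2)·-1.500) / (8) = -0.375
  x_3 = (-7 - (1)·0.000 - (-2)·0.000) / (4) = -1.750
Iteration 3:
  x_1 = (0 - (-2)·-0.375 - (2)·-1.750) / (7) = 0.393
  x_2 = (0 - (2)·0.429 - (-2)·-1.750) / (8) = -0.545
  x_3 = (-7 - (1)·0.429 - (-2)·-0.375) / (4) = -2.045

(0.393, -0.545, -2.045)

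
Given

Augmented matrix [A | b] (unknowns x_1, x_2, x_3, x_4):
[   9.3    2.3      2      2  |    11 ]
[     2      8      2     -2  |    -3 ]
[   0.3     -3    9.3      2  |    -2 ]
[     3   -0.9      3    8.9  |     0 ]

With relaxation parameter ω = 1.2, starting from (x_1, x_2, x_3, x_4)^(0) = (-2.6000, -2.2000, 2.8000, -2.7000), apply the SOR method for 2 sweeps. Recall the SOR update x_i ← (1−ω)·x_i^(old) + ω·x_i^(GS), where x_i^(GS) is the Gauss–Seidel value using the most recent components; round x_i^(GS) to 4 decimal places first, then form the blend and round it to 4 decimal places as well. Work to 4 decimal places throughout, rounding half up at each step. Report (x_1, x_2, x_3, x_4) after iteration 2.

Iteration 1:
  x_1: GS value = (11 - (2.3)·-2.2000 - (2)·2.8000 - (2)·-2.7000) / (9.3) = 1.7054;  x_1 ← (1−ω)·-2.6000 + ω·1.7054 = 2.5665
  x_2: GS value = (-3 - (2)·2.5665 - (2)·2.8000 - (-2)·-2.7000) / (8) = -2.3916;  x_2 ← (1−ω)·-2.2000 + ω·-2.3916 = -2.4299
  x_3: GS value = (-2 - (0.3)·2.5665 - (-3)·-2.4299 - (2)·-2.7000) / (9.3) = -0.5010;  x_3 ← (1−ω)·2.8000 + ω·-0.5010 = -1.1612
  x_4: GS value = (0 - (3)·2.5665 - (-0.9)·-2.4299 - (3)·-1.1612) / (8.9) = -0.7194;  x_4 ← (1−ω)·-2.7000 + ω·-0.7194 = -0.3233
Iteration 2:
  x_1: GS value = (11 - (2.3)·-2.4299 - (2)·-1.1612 - (2)·-0.3233) / (9.3) = 2.1030;  x_1 ← (1−ω)·2.5665 + ω·2.1030 = 2.0103
  x_2: GS value = (-3 - (2)·2.0103 - (2)·-1.1612 - (-2)·-0.3233) / (8) = -0.6681;  x_2 ← (1−ω)·-2.4299 + ω·-0.6681 = -0.3157
  x_3: GS value = (-2 - (0.3)·2.0103 - (-3)·-0.3157 - (2)·-0.3233) / (9.3) = -0.3122;  x_3 ← (1−ω)·-1.1612 + ω·-0.3122 = -0.1424
  x_4: GS value = (0 - (3)·2.0103 - (-0.9)·-0.3157 - (3)·-0.1424) / (8.9) = -0.6616;  x_4 ← (1−ω)·-0.3233 + ω·-0.6616 = -0.7293

(2.0103, -0.3157, -0.1424, -0.7293)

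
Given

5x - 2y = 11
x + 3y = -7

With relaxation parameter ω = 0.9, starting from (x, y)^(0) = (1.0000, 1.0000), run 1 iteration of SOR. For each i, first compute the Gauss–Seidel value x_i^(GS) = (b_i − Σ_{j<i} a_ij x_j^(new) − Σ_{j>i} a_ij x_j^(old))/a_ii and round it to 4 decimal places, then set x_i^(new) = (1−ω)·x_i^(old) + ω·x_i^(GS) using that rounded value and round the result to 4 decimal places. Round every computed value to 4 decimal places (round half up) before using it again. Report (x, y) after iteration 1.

(2.4400, -2.7320)

Iteration 1:
  x: GS value = (11 - (-2)·1.0000) / (5) = 2.6000;  x ← (1−ω)·1.0000 + ω·2.6000 = 2.4400
  y: GS value = (-7 - (1)·2.4400) / (3) = -3.1467;  y ← (1−ω)·1.0000 + ω·-3.1467 = -2.7320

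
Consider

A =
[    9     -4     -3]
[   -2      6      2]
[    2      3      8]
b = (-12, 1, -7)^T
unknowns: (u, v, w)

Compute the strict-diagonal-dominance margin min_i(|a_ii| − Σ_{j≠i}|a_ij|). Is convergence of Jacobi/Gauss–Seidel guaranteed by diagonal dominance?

row 1: |9| − (4+3) = 2
row 2: |6| − (2+2) = 2
row 3: |8| − (2+3) = 3
minimum over rows = 2 → strictly diagonally dominant (convergence guaranteed)

2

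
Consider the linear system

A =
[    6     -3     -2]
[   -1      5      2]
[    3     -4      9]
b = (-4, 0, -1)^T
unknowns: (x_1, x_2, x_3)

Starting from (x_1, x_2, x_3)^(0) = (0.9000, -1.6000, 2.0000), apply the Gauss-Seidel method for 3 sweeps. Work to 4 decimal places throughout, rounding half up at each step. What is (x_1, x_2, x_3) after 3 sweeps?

(-0.6564, -0.2270, 0.0068)

Iteration 1:
  x_1 = (-4 - (-3)·-1.6000 - (-2)·2.0000) / (6) = -0.8000
  x_2 = (0 - (-1)·-0.8000 - (2)·2.0000) / (5) = -0.9600
  x_3 = (-1 - (3)·-0.8000 - (-4)·-0.9600) / (9) = -0.2711
Iteration 2:
  x_1 = (-4 - (-3)·-0.9600 - (-2)·-0.2711) / (6) = -1.2370
  x_2 = (0 - (-1)·-1.2370 - (2)·-0.2711) / (5) = -0.1390
  x_3 = (-1 - (3)·-1.2370 - (-4)·-0.1390) / (9) = 0.2394
Iteration 3:
  x_1 = (-4 - (-3)·-0.1390 - (-2)·0.2394) / (6) = -0.6564
  x_2 = (0 - (-1)·-0.6564 - (2)·0.2394) / (5) = -0.2270
  x_3 = (-1 - (3)·-0.6564 - (-4)·-0.2270) / (9) = 0.0068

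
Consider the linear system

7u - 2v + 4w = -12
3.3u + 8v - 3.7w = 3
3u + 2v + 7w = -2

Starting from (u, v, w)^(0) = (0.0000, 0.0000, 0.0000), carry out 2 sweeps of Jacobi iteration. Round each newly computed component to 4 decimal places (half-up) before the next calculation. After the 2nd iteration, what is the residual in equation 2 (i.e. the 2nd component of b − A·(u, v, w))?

1.4295

Iteration 1:
  u = (-12 - (-2)·0.0000 - (4)·0.0000) / (7) = -1.7143
  v = (3 - (3.3)·0.0000 - (-3.7)·0.0000) / (8) = 0.3750
  w = (-2 - (3)·0.0000 - (2)·0.0000) / (7) = -0.2857
Iteration 2:
  u = (-12 - (-2)·0.3750 - (4)·-0.2857) / (7) = -1.4439
  v = (3 - (3.3)·-1.7143 - (-3.7)·-0.2857) / (8) = 0.9500
  w = (-2 - (3)·-1.7143 - (2)·0.3750) / (7) = 0.3418
Residual b − A·x = (-1.3599, 1.4295, -1.9609)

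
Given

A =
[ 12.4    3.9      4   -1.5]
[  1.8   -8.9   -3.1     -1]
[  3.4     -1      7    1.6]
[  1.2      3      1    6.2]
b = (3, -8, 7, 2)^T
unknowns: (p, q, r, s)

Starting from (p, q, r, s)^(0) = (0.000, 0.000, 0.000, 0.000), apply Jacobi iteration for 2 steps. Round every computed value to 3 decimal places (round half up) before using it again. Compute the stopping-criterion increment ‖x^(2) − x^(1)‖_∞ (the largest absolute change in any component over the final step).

Iteration 1:
  p = (3 - (3.9)·0.000 - (4)·0.000 - (-1.5)·0.000) / (12.4) = 0.242
  q = (-8 - (1.8)·0.000 - (-3.1)·0.000 - (-1)·0.000) / (-8.9) = 0.899
  r = (7 - (3.4)·0.000 - (-1)·0.000 - (1.6)·0.000) / (7) = 1.000
  s = (2 - (1.2)·0.000 - (3)·0.000 - (1)·0.000) / (6.2) = 0.323
Iteration 2:
  p = (3 - (3.9)·0.899 - (4)·1.000 - (-1.5)·0.323) / (12.4) = -0.324
  q = (-8 - (1.8)·0.242 - (-3.1)·1.000 - (-1)·0.323) / (-8.9) = 0.563
  r = (7 - (3.4)·0.242 - (-1)·0.899 - (1.6)·0.323) / (7) = 0.937
  s = (2 - (1.2)·0.242 - (3)·0.899 - (1)·1.000) / (6.2) = -0.321
Change: (-0.566, -0.336, -0.063, -0.644) → max |·| = 0.644

0.644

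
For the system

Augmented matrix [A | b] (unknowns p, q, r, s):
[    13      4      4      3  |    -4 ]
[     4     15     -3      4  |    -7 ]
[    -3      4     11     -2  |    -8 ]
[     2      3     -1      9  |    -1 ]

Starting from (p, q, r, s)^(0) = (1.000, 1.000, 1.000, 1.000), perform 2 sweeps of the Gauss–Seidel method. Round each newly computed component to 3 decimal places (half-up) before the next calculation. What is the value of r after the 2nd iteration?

-0.475

Iteration 1:
  p = (-4 - (4)·1.000 - (4)·1.000 - (3)·1.000) / (13) = -1.154
  q = (-7 - (4)·-1.154 - (-3)·1.000 - (4)·1.000) / (15) = -0.226
  r = (-8 - (-3)·-1.154 - (4)·-0.226 - (-2)·1.000) / (11) = -0.778
  s = (-1 - (2)·-1.154 - (3)·-0.226 - (-1)·-0.778) / (9) = 0.134
Iteration 2:
  p = (-4 - (4)·-0.226 - (4)·-0.778 - (3)·0.134) / (13) = -0.030
  q = (-7 - (4)·-0.030 - (-3)·-0.778 - (4)·0.134) / (15) = -0.650
  r = (-8 - (-3)·-0.030 - (4)·-0.650 - (-2)·0.134) / (11) = -0.475
  s = (-1 - (2)·-0.030 - (3)·-0.650 - (-1)·-0.475) / (9) = 0.059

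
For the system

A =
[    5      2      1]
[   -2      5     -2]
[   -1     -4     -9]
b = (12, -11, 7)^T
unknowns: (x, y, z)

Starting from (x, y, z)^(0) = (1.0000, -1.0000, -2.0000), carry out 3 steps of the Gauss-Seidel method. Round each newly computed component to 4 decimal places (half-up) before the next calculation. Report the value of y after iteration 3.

-1.2740

Iteration 1:
  x = (12 - (2)·-1.0000 - (1)·-2.0000) / (5) = 3.2000
  y = (-11 - (-2)·3.2000 - (-2)·-2.0000) / (5) = -1.7200
  z = (7 - (-1)·3.2000 - (-4)·-1.7200) / (-9) = -0.3689
Iteration 2:
  x = (12 - (2)·-1.7200 - (1)·-0.3689) / (5) = 3.1618
  y = (-11 - (-2)·3.1618 - (-2)·-0.3689) / (5) = -1.0828
  z = (7 - (-1)·3.1618 - (-4)·-1.0828) / (-9) = -0.6478
Iteration 3:
  x = (12 - (2)·-1.0828 - (1)·-0.6478) / (5) = 2.9627
  y = (-11 - (-2)·2.9627 - (-2)·-0.6478) / (5) = -1.2740
  z = (7 - (-1)·2.9627 - (-4)·-1.2740) / (-9) = -0.5407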